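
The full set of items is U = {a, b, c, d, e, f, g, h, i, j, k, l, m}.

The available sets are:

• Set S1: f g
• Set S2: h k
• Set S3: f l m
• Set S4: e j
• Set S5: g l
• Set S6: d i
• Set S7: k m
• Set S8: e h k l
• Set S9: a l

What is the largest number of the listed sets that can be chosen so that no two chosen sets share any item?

S1, S2, S4, S6, S9 are pairwise disjoint (S1={f,g}; S2={h,k}; S4={e,j}; S6={d,i}; S9={a,l}).
Every remaining set overlaps one of these, and no 6 of the listed sets are pairwise disjoint, so 5 is the maximum.

5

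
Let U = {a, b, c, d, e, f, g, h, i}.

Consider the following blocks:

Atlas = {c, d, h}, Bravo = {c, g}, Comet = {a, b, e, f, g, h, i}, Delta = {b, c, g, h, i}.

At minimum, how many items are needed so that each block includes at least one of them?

T = {c, e} meets every block (each contains at least one member of T), and |T| = 2.
No single item lies in every block, so at least 2 are needed and 2 is optimal.

2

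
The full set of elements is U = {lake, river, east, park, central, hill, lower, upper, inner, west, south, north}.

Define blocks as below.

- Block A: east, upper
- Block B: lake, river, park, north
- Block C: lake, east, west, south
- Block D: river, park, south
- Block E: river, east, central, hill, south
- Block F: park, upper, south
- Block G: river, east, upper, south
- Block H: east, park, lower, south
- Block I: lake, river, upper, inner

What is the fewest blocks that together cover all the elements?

B and C and E and H and I together: B ∪ C ∪ E ∪ H ∪ I = {lake, river, east, park, central, hill, lower, upper, inner, west, south, north} — every element is covered.
No 4 of the 9 blocks cover everything (all 126 combinations miss at least one element), so 5 is optimal.

5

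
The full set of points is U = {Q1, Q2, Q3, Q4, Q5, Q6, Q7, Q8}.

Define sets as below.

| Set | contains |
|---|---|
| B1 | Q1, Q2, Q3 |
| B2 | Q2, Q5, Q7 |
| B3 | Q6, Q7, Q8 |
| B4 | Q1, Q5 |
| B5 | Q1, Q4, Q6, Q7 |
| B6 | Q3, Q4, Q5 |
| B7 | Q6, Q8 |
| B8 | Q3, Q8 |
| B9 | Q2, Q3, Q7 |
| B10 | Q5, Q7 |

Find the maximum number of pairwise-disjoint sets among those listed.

3

B1, B7, B10 are pairwise disjoint (B1={Q1,Q2,Q3}; B7={Q6,Q8}; B10={Q5,Q7}).
Every remaining set overlaps one of these, and no 4 of the listed sets are pairwise disjoint, so 3 is the maximum.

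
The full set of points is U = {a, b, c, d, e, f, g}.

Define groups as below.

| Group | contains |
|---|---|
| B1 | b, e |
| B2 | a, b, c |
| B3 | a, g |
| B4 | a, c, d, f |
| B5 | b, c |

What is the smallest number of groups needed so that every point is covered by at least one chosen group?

B1 and B3 and B4 together: B1 ∪ B3 ∪ B4 = {a, b, c, d, e, f, g} — every point is covered.
Only B4 contains d, so B4 is forced; the remaining 3 points need at least 2 more groups (each remaining group adds at most 2) — so at least 3 groups are needed, and 3 is optimal.

3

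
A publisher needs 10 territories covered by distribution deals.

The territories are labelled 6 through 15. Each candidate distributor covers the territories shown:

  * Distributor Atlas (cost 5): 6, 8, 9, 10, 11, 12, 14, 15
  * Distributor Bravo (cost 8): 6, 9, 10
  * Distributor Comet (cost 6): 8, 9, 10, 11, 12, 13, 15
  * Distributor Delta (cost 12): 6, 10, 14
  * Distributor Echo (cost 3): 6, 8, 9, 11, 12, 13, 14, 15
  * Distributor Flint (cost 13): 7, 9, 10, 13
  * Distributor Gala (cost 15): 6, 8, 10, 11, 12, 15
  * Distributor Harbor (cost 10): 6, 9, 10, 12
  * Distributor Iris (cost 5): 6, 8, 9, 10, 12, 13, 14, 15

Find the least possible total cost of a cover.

16

Echo, Flint together cover every territory (Echo ∪ Flint = {6, 7, 8, 9, 10, 11, 12, 13, 14, 15}); total cost 3 + 13 = 16.
The greedy pick Echo, Atlas, Flint costs 21; no covering selection beats 16.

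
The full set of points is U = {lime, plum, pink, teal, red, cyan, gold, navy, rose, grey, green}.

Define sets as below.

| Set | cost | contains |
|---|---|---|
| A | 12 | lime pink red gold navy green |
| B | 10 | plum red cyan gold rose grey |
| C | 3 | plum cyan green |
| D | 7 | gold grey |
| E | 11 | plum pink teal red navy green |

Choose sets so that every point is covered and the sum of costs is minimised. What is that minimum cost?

33

A, B, E together cover every point (A ∪ B ∪ E = {lime, plum, pink, teal, red, cyan, gold, navy, rose, grey, green}); total cost 12 + 10 + 11 = 33.
The greedy pick C, A, B, E costs 36; no covering selection beats 33.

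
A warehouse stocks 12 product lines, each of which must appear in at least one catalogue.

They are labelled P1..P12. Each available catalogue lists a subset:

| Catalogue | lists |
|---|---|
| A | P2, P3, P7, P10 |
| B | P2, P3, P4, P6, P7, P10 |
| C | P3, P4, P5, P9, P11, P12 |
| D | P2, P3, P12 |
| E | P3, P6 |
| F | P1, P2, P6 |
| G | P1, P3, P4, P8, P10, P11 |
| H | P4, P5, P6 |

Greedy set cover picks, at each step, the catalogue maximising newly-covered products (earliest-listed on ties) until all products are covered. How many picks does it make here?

3

Greedy: pick B (covers 6 new) → pick C (covers 4 new) → pick G (covers 2 new). Total picks: 3.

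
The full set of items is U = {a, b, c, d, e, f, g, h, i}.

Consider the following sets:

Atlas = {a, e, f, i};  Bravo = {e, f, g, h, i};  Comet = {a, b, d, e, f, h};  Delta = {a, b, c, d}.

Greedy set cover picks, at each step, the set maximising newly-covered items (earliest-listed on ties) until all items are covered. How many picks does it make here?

Greedy: pick Comet (covers 6 new) → pick Bravo (covers 2 new) → pick Delta (covers 1 new). Total picks: 3.
(The true minimum cover uses only 2 sets, so greedy is not optimal here.)

3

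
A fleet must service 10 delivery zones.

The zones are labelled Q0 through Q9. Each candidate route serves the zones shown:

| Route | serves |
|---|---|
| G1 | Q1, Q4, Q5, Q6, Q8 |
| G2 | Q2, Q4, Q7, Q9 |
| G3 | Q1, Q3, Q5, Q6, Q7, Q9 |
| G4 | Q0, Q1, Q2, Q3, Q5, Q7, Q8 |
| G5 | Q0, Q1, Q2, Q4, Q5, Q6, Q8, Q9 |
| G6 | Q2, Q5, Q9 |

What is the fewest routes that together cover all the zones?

2

Take {G3, G5}. Their union is {Q0, Q1, Q2, Q3, Q4, Q5, Q6, Q7, Q8, Q9}, which is all 10 zones.
No single route has all 10 zones (the largest, G5, has 8), so 2 is optimal.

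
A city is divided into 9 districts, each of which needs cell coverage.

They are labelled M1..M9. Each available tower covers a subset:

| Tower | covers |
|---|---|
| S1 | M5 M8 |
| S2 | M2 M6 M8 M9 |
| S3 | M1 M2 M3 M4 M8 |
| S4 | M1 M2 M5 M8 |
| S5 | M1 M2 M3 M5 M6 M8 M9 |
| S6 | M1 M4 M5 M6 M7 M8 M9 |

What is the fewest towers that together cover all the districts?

Take {S3, S6}. Their union is {M1, M2, M3, M4, M5, M6, M7, M8, M9}, which is all 9 districts.
No single tower has all 9 districts (the largest, S5, has 7), so 2 is optimal.

2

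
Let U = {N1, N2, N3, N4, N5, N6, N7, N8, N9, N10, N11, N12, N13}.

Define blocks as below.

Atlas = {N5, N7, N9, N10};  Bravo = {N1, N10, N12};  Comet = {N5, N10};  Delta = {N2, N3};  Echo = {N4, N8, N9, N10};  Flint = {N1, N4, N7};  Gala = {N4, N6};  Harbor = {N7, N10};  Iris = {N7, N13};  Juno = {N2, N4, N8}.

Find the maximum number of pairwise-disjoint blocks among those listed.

4

Comet, Delta, Gala, Iris are pairwise disjoint (Comet={N5,N10}; Delta={N2,N3}; Gala={N4,N6}; Iris={N7,N13}).
Every remaining block overlaps one of these, and no 5 of the listed blocks are pairwise disjoint, so 4 is the maximum.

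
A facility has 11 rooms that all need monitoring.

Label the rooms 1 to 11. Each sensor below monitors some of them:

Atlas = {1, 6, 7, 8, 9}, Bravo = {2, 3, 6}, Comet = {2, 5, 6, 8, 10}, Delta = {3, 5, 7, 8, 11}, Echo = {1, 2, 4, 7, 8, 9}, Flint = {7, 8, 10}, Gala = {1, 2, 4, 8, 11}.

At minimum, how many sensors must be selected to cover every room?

Comet and Delta and Echo together: Comet ∪ Delta ∪ Echo = {1, 2, 3, 4, 5, 6, 7, 8, 9, 10, 11} — every room is covered.
No 2 of the 7 sensors cover everything (all 21 combinations miss at least one room), so 3 is optimal.

3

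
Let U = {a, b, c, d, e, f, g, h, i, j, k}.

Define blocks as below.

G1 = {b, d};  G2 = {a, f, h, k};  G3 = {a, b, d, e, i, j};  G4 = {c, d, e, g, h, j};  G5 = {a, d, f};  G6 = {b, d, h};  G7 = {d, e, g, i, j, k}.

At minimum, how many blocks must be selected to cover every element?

3

Take {G2, G3, G4}. Their union is {a, b, c, d, e, f, g, h, i, j, k}, which is all 11 elements.
Only G4 contains c, so G4 is forced; the remaining 5 elements need at least 2 more blocks (each remaining block adds at most 3) — so at least 3 blocks are needed, and 3 is optimal.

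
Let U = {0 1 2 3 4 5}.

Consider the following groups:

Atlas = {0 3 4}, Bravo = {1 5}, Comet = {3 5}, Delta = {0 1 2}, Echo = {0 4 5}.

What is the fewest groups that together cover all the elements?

Comet and Delta and Echo together: Comet ∪ Delta ∪ Echo = {0, 1, 2, 3, 4, 5} — every element is covered.
Only Delta contains 2, so Delta is forced; the remaining 3 elements need at least 2 more groups (each remaining group adds at most 2) — so at least 3 groups are needed, and 3 is optimal.

3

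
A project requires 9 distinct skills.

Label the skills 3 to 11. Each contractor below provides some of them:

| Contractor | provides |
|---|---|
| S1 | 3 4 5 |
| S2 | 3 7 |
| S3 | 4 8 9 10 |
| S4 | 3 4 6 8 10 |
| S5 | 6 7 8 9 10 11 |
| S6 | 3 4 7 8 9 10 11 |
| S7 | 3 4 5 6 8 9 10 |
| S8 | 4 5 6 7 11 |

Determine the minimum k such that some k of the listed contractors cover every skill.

S6 and S7 together: S6 ∪ S7 = {3, 4, 5, 6, 7, 8, 9, 10, 11} — every skill is covered.
No single contractor has all 9 skills (the largest, S6, has 7), so 2 is optimal.

2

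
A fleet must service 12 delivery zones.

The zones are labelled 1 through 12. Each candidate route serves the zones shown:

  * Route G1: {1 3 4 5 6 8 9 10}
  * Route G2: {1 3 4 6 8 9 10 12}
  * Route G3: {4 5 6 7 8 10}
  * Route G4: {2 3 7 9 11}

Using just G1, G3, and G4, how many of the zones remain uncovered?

Union of G1, G3, G4 = {1, 2, 3, 4, 5, 6, 7, 8, 9, 10, 11}.
Not covered: 12 — 1 zone.

1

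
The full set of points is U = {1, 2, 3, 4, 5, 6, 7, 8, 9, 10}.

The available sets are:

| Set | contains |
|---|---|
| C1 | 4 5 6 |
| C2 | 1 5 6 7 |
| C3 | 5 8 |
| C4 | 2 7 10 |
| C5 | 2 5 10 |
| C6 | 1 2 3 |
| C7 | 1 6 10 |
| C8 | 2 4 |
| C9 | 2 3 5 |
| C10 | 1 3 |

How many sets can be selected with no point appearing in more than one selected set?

C3, C7, C8 are pairwise disjoint (C3={5,8}; C7={1,6,10}; C8={2,4}).
Every remaining set overlaps one of these, and no 4 of the listed sets are pairwise disjoint, so 3 is the maximum.

3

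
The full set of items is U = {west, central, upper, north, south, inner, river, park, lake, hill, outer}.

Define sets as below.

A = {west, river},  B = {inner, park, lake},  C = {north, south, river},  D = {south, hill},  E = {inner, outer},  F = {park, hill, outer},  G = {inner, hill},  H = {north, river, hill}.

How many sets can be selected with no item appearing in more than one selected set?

3

A, B, D are pairwise disjoint (A={west,river}; B={inner,park,lake}; D={south,hill}).
Every remaining set overlaps one of these, and no 4 of the listed sets are pairwise disjoint, so 3 is the maximum.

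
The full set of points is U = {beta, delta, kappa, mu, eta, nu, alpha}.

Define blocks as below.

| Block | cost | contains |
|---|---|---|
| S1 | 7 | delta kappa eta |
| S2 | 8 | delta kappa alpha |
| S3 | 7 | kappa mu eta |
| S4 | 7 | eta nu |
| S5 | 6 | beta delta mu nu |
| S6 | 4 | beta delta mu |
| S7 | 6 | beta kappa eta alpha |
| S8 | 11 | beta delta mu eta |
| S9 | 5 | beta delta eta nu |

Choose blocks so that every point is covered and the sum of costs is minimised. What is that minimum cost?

12

S5, S7 together cover every point (S5 ∪ S7 = {beta, delta, kappa, mu, eta, nu, alpha}); total cost 6 + 6 = 12.
The greedy pick S9, S7, S6 costs 15; no covering selection beats 12.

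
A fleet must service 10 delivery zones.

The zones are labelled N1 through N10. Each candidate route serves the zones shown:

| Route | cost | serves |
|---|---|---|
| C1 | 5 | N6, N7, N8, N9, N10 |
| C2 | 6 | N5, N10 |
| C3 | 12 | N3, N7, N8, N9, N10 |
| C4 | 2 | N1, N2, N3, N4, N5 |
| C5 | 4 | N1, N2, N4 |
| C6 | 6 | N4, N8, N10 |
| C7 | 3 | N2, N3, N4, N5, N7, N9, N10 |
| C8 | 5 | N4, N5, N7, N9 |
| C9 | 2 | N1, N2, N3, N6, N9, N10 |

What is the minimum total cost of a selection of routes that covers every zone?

C1, C4 together cover every zone (C1 ∪ C4 = {N1, N2, N3, N4, N5, N6, N7, N8, N9, N10}); total cost 5 + 2 = 7.
The greedy pick C9, C4, C1 costs 9; no covering selection beats 7.

7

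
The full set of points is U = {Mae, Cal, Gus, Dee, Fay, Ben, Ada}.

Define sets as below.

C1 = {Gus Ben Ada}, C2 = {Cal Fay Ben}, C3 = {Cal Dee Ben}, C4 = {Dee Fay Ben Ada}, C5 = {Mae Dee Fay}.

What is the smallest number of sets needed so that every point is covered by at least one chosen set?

3

C1, C2, and C5 cover everything between them: the union {Mae, Cal, Gus, Dee, Fay, Ben, Ada} is all of U.
Only C5 contains Mae, so C5 is forced; the remaining 4 points need at least 2 more sets (each remaining set adds at most 3) — so at least 3 sets are needed, and 3 is optimal.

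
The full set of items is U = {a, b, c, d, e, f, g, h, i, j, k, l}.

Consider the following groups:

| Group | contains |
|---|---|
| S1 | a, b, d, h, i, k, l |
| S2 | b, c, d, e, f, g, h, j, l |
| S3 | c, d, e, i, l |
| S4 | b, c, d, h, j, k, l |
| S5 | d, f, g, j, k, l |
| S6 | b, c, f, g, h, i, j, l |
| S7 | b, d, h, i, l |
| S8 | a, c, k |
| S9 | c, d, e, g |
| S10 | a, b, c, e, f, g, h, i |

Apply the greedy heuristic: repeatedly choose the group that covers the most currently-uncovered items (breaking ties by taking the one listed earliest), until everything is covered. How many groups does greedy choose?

Greedy: pick S2 (covers 9 new) → pick S1 (covers 3 new). Total picks: 2.

2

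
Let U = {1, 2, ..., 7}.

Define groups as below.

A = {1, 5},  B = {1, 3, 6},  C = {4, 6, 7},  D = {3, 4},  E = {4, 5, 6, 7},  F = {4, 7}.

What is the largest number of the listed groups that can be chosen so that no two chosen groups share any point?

A, D are pairwise disjoint (A={1,5}; D={3,4}).
Every remaining group overlaps one of these, and no 3 of the listed groups are pairwise disjoint, so 2 is the maximum.

2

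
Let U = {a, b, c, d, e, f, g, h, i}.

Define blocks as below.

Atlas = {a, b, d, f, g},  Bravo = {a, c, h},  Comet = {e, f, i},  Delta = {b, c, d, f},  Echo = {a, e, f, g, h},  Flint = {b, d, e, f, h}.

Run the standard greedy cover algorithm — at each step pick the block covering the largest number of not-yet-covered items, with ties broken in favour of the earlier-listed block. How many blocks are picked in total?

Greedy: pick Atlas (covers 5 new) → pick Bravo (covers 2 new) → pick Comet (covers 2 new). Total picks: 3.

3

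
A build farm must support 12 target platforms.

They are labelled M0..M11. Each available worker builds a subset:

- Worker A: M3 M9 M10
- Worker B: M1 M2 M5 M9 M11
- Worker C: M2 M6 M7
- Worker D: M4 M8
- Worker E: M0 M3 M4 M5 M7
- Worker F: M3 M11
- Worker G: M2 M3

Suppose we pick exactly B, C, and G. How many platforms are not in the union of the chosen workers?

4

Union of B, C, G = {M1, M2, M3, M5, M6, M7, M9, M11}.
Not covered: M0, M4, M8, M10 — 4 platforms.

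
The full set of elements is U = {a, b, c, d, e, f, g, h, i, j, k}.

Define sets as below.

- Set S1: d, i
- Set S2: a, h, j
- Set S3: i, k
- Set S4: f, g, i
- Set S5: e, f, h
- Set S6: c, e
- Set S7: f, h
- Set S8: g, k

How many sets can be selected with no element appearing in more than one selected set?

S1, S2, S6, S8 are pairwise disjoint (S1={d,i}; S2={a,h,j}; S6={c,e}; S8={g,k}).
Every remaining set overlaps one of these, and no 5 of the listed sets are pairwise disjoint, so 4 is the maximum.

4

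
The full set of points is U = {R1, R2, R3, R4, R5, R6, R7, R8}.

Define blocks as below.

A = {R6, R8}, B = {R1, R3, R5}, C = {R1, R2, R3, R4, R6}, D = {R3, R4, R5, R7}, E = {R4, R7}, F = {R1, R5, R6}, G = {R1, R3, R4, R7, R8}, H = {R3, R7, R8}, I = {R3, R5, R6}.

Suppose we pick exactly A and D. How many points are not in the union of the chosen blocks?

2

Union of A, D = {R3, R4, R5, R6, R7, R8}.
Not covered: R1, R2 — 2 points.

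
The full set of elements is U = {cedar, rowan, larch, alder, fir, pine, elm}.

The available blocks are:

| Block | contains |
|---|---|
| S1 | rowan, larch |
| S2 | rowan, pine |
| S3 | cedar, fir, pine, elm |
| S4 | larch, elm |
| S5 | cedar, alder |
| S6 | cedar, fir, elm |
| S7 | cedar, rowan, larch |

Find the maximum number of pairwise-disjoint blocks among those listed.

3

S2, S4, S5 are pairwise disjoint (S2={rowan,pine}; S4={larch,elm}; S5={cedar,alder}).
Every remaining block overlaps one of these, and no 4 of the listed blocks are pairwise disjoint, so 3 is the maximum.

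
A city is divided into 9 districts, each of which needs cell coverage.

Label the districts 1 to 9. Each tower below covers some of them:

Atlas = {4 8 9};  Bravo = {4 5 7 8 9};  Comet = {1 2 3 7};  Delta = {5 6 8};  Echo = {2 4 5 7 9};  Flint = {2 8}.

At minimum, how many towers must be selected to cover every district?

Take {Bravo, Comet, Delta}. Their union is {1, 2, 3, 4, 5, 6, 7, 8, 9}, which is all 9 districts.
Only Comet contains 1, so Comet is forced; the remaining 5 districts need at least 2 more towers (each remaining tower adds at most 4) — so at least 3 towers are needed, and 3 is optimal.

3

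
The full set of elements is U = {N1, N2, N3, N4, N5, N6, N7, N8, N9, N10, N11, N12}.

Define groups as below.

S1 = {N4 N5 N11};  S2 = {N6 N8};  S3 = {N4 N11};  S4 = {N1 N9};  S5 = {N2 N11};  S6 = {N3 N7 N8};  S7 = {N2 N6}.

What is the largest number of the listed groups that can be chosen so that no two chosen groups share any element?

4

S1, S4, S6, S7 are pairwise disjoint (S1={N4,N5,N11}; S4={N1,N9}; S6={N3,N7,N8}; S7={N2,N6}).
Every remaining group overlaps one of these, and no 5 of the listed groups are pairwise disjoint, so 4 is the maximum.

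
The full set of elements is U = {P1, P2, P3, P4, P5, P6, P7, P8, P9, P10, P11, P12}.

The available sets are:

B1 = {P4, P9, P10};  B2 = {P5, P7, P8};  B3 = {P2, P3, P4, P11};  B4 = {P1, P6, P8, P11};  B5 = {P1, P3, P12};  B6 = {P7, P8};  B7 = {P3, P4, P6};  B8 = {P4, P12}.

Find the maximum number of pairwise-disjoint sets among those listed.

3

B1, B5, B6 are pairwise disjoint (B1={P4,P9,P10}; B5={P1,P3,P12}; B6={P7,P8}).
Every remaining set overlaps one of these, and no 4 of the listed sets are pairwise disjoint, so 3 is the maximum.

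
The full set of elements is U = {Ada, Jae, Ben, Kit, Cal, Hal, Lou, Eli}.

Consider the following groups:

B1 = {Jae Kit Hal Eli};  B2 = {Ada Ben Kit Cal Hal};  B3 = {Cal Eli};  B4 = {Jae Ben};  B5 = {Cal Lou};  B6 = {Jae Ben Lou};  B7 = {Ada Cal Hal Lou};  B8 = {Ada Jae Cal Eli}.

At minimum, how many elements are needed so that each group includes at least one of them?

2

Take H = {Jae, Cal}. Each listed group contains at least one of these, so H is a hitting set of size 2.
The groups B3, B4 are pairwise disjoint, so any hitting set needs a separate element for each — at least 2. Hence 2 is optimal.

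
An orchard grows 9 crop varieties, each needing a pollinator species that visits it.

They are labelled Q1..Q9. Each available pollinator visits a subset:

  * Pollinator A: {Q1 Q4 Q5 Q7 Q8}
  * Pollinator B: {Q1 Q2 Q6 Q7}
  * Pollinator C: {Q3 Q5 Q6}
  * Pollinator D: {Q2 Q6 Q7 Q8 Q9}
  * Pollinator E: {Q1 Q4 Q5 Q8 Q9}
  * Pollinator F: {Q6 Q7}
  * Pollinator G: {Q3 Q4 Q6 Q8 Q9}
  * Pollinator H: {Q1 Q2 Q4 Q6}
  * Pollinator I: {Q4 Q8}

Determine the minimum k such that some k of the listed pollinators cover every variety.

3

B and C and E together: B ∪ C ∪ E = {Q1, Q2, Q3, Q4, Q5, Q6, Q7, Q8, Q9} — every variety is covered.
No 2 of the 9 pollinators cover everything (all 36 combinations miss at least one variety), so 3 is optimal.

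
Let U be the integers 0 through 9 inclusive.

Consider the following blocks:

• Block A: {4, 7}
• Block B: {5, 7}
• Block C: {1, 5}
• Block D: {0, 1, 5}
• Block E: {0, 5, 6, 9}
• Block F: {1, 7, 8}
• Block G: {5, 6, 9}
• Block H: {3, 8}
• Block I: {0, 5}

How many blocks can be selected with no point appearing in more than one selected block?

A, H, I are pairwise disjoint (A={4,7}; H={3,8}; I={0,5}).
Every remaining block overlaps one of these, and no 4 of the listed blocks are pairwise disjoint, so 3 is the maximum.

3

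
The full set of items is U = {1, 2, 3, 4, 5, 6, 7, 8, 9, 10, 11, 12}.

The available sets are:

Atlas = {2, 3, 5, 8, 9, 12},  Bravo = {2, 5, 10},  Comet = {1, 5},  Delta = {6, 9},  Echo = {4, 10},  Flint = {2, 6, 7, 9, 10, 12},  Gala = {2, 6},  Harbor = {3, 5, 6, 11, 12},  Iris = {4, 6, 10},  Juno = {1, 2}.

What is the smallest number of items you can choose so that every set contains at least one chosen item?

4

Take H = {1, 5, 6, 10}. Each listed set contains at least one of these, so H is a hitting set of size 4.
No choice of 3 items meets every set, so 4 is the minimum.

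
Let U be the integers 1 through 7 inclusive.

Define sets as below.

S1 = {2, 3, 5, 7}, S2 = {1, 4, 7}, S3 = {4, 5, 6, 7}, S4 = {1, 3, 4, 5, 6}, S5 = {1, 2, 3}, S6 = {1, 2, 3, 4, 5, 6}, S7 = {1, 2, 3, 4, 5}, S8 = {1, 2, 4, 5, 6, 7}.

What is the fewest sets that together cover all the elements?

S6 and S8 together: S6 ∪ S8 = {1, 2, 3, 4, 5, 6, 7} — every element is covered.
No single set has all 7 elements (the largest, S6, has 6), so 2 is optimal.

2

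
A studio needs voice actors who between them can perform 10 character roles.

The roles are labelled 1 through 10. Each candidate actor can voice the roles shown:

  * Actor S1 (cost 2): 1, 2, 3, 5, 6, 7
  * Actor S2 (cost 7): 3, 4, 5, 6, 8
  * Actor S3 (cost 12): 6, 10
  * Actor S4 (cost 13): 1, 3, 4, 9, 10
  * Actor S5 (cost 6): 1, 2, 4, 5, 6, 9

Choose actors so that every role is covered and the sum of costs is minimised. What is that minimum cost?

22

S1, S2, S4 together cover every role (S1 ∪ S2 ∪ S4 = {1, 2, 3, 4, 5, 6, 7, 8, 9, 10}); total cost 2 + 7 + 13 = 22.
The greedy pick S1, S5, S2, S3 costs 27; no covering selection beats 22.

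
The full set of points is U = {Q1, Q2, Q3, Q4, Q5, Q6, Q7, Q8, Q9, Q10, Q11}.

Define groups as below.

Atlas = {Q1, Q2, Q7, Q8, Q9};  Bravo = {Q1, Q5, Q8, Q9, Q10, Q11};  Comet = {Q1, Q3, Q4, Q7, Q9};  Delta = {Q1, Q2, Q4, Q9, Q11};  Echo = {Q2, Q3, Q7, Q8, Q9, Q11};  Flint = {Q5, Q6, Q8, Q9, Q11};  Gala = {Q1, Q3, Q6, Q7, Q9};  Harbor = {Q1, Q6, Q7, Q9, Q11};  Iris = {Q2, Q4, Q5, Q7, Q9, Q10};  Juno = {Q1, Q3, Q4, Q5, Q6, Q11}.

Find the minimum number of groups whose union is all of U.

3

Echo, Gala, and Iris cover everything between them: the union {Q1, Q2, Q3, Q4, Q5, Q6, Q7, Q8, Q9, Q10, Q11} is all of U.
No 2 of the 10 groups cover everything (all 45 combinations miss at least one point), so 3 is optimal.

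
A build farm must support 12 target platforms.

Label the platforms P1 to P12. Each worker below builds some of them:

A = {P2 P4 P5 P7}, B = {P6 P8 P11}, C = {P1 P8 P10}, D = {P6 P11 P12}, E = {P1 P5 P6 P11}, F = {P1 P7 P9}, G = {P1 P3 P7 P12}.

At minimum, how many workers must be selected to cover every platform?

A and B and C and F and G together: A ∪ B ∪ C ∪ F ∪ G = {P1, P2, P3, P4, P5, P6, P7, P8, P9, P10, P11, P12} — every platform is covered.
No 4 of the 7 workers cover everything (all 35 combinations miss at least one platform), so 5 is optimal.

5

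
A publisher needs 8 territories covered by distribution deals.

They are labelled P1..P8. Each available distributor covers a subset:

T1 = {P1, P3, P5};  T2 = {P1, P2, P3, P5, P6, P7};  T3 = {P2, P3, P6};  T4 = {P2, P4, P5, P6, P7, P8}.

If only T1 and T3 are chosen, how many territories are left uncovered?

3

Union of T1, T3 = {P1, P2, P3, P5, P6}.
Not covered: P4, P7, P8 — 3 territories.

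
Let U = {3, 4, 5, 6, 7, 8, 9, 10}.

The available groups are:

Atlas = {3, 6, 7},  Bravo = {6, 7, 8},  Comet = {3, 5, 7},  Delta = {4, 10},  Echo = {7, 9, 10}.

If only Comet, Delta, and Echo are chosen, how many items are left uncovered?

Union of Comet, Delta, Echo = {3, 4, 5, 7, 9, 10}.
Not covered: 6, 8 — 2 items.

2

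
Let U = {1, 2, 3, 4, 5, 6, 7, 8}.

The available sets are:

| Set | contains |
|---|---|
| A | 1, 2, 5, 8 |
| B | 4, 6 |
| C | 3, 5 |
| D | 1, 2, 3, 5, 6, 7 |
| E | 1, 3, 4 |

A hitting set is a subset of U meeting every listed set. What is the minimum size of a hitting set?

2

H = {4, 5} meets every set (each contains at least one member of H), and |H| = 2.
The sets A, B are pairwise disjoint, so any hitting set needs a separate element for each — at least 2. Hence 2 is optimal.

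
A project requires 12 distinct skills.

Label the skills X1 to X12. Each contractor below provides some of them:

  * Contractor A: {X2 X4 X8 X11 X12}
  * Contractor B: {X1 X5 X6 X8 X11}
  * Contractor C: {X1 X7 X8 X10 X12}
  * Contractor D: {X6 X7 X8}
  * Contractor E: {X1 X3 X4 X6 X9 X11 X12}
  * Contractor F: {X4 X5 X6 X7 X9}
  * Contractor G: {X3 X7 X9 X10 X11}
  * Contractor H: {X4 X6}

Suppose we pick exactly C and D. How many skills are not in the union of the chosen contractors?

Union of C, D = {X1, X6, X7, X8, X10, X12}.
Not covered: X2, X3, X4, X5, X9, X11 — 6 skills.

6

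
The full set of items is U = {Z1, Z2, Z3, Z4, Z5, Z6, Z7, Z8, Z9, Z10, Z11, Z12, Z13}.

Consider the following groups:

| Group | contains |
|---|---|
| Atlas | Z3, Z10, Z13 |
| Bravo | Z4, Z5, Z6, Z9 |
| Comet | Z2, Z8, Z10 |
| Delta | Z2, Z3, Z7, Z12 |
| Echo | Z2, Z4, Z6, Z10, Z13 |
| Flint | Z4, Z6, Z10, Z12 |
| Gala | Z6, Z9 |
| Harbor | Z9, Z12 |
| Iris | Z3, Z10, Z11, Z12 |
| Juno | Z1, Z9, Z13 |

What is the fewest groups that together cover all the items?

5

Bravo, Comet, Delta, Iris, and Juno cover everything between them: the union {Z1, Z2, Z3, Z4, Z5, Z6, Z7, Z8, Z9, Z10, Z11, Z12, Z13} is all of U.
No 4 of the 10 groups cover everything (all 210 combinations miss at least one item), so 5 is optimal.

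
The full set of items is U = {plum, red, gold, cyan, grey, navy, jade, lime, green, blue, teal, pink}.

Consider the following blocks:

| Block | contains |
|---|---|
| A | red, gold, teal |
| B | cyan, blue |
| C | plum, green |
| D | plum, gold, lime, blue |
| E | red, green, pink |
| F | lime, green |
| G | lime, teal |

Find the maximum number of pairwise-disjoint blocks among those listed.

A, B, F are pairwise disjoint (A={red,gold,teal}; B={cyan,blue}; F={lime,green}).
Every remaining block overlaps one of these, and no 4 of the listed blocks are pairwise disjoint, so 3 is the maximum.

3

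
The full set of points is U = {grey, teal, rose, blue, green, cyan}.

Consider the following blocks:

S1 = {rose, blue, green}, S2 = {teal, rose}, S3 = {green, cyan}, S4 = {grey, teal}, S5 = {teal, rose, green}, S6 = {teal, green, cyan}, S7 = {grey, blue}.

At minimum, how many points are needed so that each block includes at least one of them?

3

Take H = {grey, rose, green}. Each listed block contains at least one of these, so H is a hitting set of size 3.
The blocks S2, S3, S7 are pairwise disjoint, so any hitting set needs a separate point for each — at least 3. Hence 3 is optimal.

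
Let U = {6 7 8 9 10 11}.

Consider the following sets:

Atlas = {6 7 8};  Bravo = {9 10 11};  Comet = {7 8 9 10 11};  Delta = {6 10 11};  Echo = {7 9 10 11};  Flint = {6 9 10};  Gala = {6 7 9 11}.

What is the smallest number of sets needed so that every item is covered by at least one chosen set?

2

Atlas and Comet together: Atlas ∪ Comet = {6, 7, 8, 9, 10, 11} — every item is covered.
No single set has all 6 items (the largest, Comet, has 5), so 2 is optimal.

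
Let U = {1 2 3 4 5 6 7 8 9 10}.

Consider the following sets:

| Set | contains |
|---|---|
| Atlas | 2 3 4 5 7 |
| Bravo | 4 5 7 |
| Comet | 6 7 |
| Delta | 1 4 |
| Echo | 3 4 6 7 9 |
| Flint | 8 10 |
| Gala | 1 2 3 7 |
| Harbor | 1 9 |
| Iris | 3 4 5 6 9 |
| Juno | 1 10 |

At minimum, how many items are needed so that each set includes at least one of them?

4

H = {1, 5, 6, 8} meets every set (each contains at least one member of H), and |H| = 4.
No choice of 3 items meets every set, so 4 is the minimum.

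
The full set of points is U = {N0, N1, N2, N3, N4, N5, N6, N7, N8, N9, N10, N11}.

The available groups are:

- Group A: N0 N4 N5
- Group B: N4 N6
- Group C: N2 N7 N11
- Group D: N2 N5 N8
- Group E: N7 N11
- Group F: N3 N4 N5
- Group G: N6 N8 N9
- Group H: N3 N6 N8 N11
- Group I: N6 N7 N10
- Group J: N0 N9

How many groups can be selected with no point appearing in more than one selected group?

4

B, D, E, J are pairwise disjoint (B={N4,N6}; D={N2,N5,N8}; E={N7,N11}; J={N0,N9}).
Every remaining group overlaps one of these, and no 5 of the listed groups are pairwise disjoint, so 4 is the maximum.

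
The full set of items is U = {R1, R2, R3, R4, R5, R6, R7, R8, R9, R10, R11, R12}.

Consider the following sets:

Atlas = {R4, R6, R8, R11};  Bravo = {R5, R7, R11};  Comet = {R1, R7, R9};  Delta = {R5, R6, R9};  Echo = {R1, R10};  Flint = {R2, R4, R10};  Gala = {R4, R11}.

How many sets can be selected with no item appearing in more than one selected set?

3

Delta, Echo, Gala are pairwise disjoint (Delta={R5,R6,R9}; Echo={R1,R10}; Gala={R4,R11}).
Every remaining set overlaps one of these, and no 4 of the listed sets are pairwise disjoint, so 3 is the maximum.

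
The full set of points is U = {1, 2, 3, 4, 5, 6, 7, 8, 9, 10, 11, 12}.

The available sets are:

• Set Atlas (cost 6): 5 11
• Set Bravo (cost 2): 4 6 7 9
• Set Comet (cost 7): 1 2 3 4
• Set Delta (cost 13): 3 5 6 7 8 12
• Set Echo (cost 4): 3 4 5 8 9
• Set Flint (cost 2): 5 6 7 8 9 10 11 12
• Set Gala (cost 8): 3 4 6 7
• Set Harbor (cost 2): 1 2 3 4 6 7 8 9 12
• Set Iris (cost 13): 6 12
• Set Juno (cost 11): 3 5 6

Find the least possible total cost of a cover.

Flint, Harbor together cover every point (Flint ∪ Harbor = {1, 2, 3, 4, 5, 6, 7, 8, 9, 10, 11, 12}); total cost 2 + 2 = 4.
No covering selection has total cost below 4.

4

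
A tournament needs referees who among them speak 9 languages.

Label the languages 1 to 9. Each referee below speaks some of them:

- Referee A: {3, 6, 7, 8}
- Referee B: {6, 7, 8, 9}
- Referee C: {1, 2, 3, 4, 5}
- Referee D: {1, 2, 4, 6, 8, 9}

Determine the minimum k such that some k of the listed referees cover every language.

2

Take {B, C}. Their union is {1, 2, 3, 4, 5, 6, 7, 8, 9}, which is all 9 languages.
No single referee has all 9 languages (the largest, D, has 6), so 2 is optimal.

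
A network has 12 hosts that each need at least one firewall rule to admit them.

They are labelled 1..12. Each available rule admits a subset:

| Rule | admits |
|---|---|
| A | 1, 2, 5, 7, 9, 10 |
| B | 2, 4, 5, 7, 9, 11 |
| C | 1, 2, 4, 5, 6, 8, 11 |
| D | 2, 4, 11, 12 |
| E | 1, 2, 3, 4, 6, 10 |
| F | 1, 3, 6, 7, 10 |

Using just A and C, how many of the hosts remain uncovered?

2

Union of A, C = {1, 2, 4, 5, 6, 7, 8, 9, 10, 11}.
Not covered: 3, 12 — 2 hosts.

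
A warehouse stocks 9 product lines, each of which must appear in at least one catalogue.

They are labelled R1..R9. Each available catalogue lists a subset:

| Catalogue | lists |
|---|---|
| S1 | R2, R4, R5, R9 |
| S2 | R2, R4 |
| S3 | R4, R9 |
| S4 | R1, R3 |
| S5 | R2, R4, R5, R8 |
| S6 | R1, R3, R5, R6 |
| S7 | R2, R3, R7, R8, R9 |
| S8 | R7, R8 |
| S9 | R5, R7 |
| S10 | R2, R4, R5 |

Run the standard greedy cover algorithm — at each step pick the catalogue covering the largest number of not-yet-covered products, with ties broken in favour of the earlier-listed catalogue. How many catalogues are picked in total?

3

Greedy: pick S7 (covers 5 new) → pick S6 (covers 3 new) → pick S1 (covers 1 new). Total picks: 3.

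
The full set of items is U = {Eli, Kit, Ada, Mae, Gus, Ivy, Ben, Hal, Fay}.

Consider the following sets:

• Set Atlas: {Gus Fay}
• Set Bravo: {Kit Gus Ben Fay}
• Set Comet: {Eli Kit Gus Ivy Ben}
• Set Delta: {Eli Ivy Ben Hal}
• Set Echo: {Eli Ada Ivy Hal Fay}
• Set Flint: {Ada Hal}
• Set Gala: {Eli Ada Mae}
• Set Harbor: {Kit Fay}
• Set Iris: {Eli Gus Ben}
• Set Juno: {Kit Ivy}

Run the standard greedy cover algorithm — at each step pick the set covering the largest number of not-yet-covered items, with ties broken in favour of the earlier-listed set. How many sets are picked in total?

3

Greedy: pick Comet (covers 5 new) → pick Echo (covers 3 new) → pick Gala (covers 1 new). Total picks: 3.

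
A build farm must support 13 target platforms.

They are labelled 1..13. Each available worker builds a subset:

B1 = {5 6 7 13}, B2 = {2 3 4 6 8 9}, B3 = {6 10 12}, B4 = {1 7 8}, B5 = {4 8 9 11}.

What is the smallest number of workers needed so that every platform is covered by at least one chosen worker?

Take {B1, B2, B3, B4, B5}. Their union is {1, 2, 3, 4, 5, 6, 7, 8, 9, 10, 11, 12, 13}, which is all 13 platforms.
No 4 of the 5 workers cover everything (all 5 combinations miss at least one platform), so 5 is optimal.

5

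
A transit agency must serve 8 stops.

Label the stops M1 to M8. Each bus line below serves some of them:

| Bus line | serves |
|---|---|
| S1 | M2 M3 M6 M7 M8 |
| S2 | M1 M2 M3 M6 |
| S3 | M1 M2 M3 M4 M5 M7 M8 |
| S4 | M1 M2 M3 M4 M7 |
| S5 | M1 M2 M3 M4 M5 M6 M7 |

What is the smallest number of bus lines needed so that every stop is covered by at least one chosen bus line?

S2 and S3 together: S2 ∪ S3 = {M1, M2, M3, M4, M5, M6, M7, M8} — every stop is covered.
No single bus line has all 8 stops (the largest, S3, has 7), so 2 is optimal.

2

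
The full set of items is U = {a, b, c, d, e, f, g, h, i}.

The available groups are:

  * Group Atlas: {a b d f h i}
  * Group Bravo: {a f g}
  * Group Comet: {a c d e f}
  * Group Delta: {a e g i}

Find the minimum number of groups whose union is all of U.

Atlas, Comet, and Delta cover everything between them: the union {a, b, c, d, e, f, g, h, i} is all of U.
Only Atlas contains b, so Atlas is forced; the remaining 3 items need at least 2 more groups (each remaining group adds at most 2) — so at least 3 groups are needed, and 3 is optimal.

3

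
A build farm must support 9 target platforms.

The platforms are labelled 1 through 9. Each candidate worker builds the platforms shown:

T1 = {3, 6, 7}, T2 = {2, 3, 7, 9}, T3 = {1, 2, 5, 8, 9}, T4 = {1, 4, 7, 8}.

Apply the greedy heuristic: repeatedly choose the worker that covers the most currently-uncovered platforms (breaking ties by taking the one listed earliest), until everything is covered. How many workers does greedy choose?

3

Greedy: pick T3 (covers 5 new) → pick T1 (covers 3 new) → pick T4 (covers 1 new). Total picks: 3.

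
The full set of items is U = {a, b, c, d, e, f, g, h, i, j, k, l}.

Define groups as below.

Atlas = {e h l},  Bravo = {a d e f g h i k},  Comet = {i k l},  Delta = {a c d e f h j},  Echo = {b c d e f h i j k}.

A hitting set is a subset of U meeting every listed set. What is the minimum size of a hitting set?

2

The 2 items {h, l} hit every group.
The groups Comet, Delta are pairwise disjoint, so any hitting set needs a separate item for each — at least 2. Hence 2 is optimal.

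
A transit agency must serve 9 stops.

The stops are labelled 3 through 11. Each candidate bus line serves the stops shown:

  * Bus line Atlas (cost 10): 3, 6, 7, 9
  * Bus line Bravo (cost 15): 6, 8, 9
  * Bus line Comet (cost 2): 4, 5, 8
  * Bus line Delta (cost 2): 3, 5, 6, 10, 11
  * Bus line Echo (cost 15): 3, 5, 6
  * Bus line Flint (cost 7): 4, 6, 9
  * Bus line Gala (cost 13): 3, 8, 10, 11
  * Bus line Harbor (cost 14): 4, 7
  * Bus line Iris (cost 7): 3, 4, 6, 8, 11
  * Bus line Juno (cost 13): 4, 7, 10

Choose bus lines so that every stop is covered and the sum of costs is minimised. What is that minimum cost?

Atlas, Comet, Delta together cover every stop (Atlas ∪ Comet ∪ Delta = {3, 4, 5, 6, 7, 8, 9, 10, 11}); total cost 10 + 2 + 2 = 14.
No covering selection has total cost below 14.

14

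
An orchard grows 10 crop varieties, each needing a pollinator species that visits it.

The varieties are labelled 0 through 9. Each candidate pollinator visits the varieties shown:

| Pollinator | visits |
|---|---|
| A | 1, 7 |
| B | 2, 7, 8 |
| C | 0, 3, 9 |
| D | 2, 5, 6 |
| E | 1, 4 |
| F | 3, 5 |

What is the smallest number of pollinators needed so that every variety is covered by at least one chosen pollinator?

4

Take {B, C, D, E}. Their union is {0, 1, 2, 3, 4, 5, 6, 7, 8, 9}, which is all 10 varieties.
Each pollinator has at most 3 varieties, and 3·3 = 9 < 10 — so at least 4 pollinators are needed, and 4 is optimal.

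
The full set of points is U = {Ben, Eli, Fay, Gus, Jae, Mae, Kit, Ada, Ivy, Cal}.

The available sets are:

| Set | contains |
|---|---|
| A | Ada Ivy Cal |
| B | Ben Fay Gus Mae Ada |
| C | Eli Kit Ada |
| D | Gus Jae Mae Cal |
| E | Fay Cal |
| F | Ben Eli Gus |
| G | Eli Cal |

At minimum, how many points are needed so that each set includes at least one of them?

3

H = {Ben, Ada, Cal} meets every set (each contains at least one member of H), and |H| = 3.
No choice of 2 points meets every set, so 3 is the minimum.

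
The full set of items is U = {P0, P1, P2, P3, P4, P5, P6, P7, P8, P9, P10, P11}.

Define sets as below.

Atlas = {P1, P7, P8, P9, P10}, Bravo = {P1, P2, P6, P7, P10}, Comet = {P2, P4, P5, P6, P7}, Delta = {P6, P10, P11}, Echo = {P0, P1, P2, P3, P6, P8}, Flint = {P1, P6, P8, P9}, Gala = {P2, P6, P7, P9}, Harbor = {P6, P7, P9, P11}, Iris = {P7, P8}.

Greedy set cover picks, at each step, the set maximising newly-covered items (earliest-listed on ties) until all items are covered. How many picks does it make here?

4

Greedy: pick Echo (covers 6 new) → pick Atlas (covers 3 new) → pick Comet (covers 2 new) → pick Delta (covers 1 new). Total picks: 4.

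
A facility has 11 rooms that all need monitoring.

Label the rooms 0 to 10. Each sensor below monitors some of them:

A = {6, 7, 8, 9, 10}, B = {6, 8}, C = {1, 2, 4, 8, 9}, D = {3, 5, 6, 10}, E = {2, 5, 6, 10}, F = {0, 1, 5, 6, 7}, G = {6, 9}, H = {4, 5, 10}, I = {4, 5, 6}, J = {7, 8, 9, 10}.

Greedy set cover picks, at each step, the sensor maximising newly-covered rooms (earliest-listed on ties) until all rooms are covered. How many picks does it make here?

Greedy: pick A (covers 5 new) → pick C (covers 3 new) → pick D (covers 2 new) → pick F (covers 1 new). Total picks: 4.
(The true minimum cover uses only 3 sensors, so greedy is not optimal here.)

4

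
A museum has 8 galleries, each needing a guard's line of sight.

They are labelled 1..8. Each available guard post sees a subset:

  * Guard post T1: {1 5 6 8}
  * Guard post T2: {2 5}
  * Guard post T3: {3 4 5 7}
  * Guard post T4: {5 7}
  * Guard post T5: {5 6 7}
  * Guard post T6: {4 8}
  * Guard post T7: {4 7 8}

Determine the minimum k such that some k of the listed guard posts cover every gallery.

3

T1 and T2 and T3 together: T1 ∪ T2 ∪ T3 = {1, 2, 3, 4, 5, 6, 7, 8} — every gallery is covered.
Only T1 contains 1, so T1 is forced; the remaining 4 galleries need at least 2 more guard posts (each remaining guard post adds at most 3) — so at least 3 guard posts are needed, and 3 is optimal.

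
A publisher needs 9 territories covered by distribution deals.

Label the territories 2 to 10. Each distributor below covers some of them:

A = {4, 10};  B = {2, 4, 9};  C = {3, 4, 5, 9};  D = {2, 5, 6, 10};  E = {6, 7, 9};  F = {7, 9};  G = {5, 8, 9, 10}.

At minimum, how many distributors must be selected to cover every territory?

4

C and D and F and G together: C ∪ D ∪ F ∪ G = {2, 3, 4, 5, 6, 7, 8, 9, 10} — every territory is covered.
Only G contains 8, so G is forced; the remaining 5 territories need at least 3 more distributors (each remaining distributor adds at most 2) — so at least 4 distributors are needed, and 4 is optimal.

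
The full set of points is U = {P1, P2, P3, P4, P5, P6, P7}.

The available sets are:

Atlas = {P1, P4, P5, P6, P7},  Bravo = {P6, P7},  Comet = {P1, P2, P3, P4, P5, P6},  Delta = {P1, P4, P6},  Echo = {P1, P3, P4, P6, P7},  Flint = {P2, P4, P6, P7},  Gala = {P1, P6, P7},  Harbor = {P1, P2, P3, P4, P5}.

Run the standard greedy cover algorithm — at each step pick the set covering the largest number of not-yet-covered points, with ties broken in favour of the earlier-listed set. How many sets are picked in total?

Greedy: pick Comet (covers 6 new) → pick Atlas (covers 1 new). Total picks: 2.

2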